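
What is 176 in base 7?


Divide by 7 repeatedly:
176 ÷ 7 = 25 remainder 1
25 ÷ 7 = 3 remainder 4
3 ÷ 7 = 0 remainder 3
Reading remainders bottom-up:
= 341


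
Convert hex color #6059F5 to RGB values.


Hex: #6059F5
R = 60₁₆ = 96
G = 59₁₆ = 89
B = F5₁₆ = 245
= RGB(96, 89, 245)


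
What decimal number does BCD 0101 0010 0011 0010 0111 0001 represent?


Each 4-bit group → digit:
  0101 → 5
  0010 → 2
  0011 → 3
  0010 → 2
  0111 → 7
  0001 → 1
= 523271


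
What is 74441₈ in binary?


Each octal digit → 3 binary bits:
  7 = 111
  4 = 100
  4 = 100
  4 = 100
  1 = 001
Concatenate: 111 100 100 100 001
= 111100100100001


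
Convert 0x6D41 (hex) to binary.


Each hex digit → 4 binary bits:
  6 = 0110
  D = 1101
  4 = 0100
  1 = 0001
Concatenate: 0110 1101 0100 0001
= 0110110101000001


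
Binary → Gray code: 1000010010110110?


Binary: 1000010010110110
Gray code: G = B XOR (B >> 1)
B >> 1 = 0100001001011011
1000010010110110 XOR 0100001001011011:
  1 XOR 0 = 1
  0 XOR 1 = 1
  0 XOR 0 = 0
  0 XOR 0 = 0
  0 XOR 0 = 0
  1 XOR 0 = 1
  0 XOR 1 = 1
  0 XOR 0 = 0
  1 XOR 0 = 1
  0 XOR 1 = 1
  1 XOR 0 = 1
  1 XOR 1 = 0
  0 XOR 1 = 1
  1 XOR 0 = 1
  1 XOR 1 = 0
  0 XOR 1 = 1
= 1100011011101101


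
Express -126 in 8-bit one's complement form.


Original: 01111110
Invert all bits:
  bit 0: 0 → 1
  bit 1: 1 → 0
  bit 2: 1 → 0
  bit 3: 1 → 0
  bit 4: 1 → 0
  bit 5: 1 → 0
  bit 6: 1 → 0
  bit 7: 0 → 1
= 10000001


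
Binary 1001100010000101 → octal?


Group into 3-bit groups: 001001100010000101
  001 = 1
  001 = 1
  100 = 4
  010 = 2
  000 = 0
  101 = 5
= 0o114205


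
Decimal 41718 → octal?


Divide by 8 repeatedly:
41718 ÷ 8 = 5214 remainder 6
5214 ÷ 8 = 651 remainder 6
651 ÷ 8 = 81 remainder 3
81 ÷ 8 = 10 remainder 1
10 ÷ 8 = 1 remainder 2
1 ÷ 8 = 0 remainder 1
Reading remainders bottom-up:
= 0o121366


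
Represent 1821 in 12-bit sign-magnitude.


Sign bit: 0 (positive)
Magnitude: 1821 = 11100011101
= 011100011101


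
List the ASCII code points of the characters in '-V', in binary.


String: '-V'  (2 characters)
Per-character ASCII lookup:
  '-': special character: '-' = 45 → 101101
  'V': uppercase starts at 65: 'V' = 65 + 21 = 86 → 1010110
= 101101 1010110


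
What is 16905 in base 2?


Divide by 2 repeatedly:
16905 ÷ 2 = 8452 remainder 1
8452 ÷ 2 = 4226 remainder 0
4226 ÷ 2 = 2113 remainder 0
2113 ÷ 2 = 1056 remainder 1
1056 ÷ 2 = 528 remainder 0
528 ÷ 2 = 264 remainder 0
264 ÷ 2 = 132 remainder 0
132 ÷ 2 = 66 remainder 0
66 ÷ 2 = 33 remainder 0
33 ÷ 2 = 16 remainder 1
16 ÷ 2 = 8 remainder 0
8 ÷ 2 = 4 remainder 0
4 ÷ 2 = 2 remainder 0
2 ÷ 2 = 1 remainder 0
1 ÷ 2 = 0 remainder 1
Reading remainders bottom-up:
= 100001000001001


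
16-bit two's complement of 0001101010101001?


Original: 0001101010101001
Step 1 - Invert all bits: 1110010101010110
Step 2 - Add 1: 1110010101010110 + 1
= 1110010101010111 (represents -6825)


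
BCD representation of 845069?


Each digit → 4-bit binary:
  8 → 1000
  4 → 0100
  5 → 0101
  0 → 0000
  6 → 0110
  9 → 1001
= 1000 0100 0101 0000 0110 1001


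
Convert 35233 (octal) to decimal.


Positional values:
Position 0: 3 × 8^0 = 3
Position 1: 3 × 8^1 = 24
Position 2: 2 × 8^2 = 128
Position 3: 5 × 8^3 = 2560
Position 4: 3 × 8^4 = 12288
Sum = 3 + 24 + 128 + 2560 + 12288
= 15003


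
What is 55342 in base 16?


Divide by 16 repeatedly:
55342 ÷ 16 = 3458 remainder 14 (E)
3458 ÷ 16 = 216 remainder 2 (2)
216 ÷ 16 = 13 remainder 8 (8)
13 ÷ 16 = 0 remainder 13 (D)
Reading remainders bottom-up:
= 0xD82E


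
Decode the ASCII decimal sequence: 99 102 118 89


Codes (decimal): 99 102 118 89
Per-code ASCII lookup:
  99  (range 97-122: lowercase, 99 - 97 = 2) → 'c'
  102  (range 97-122: lowercase, 102 - 97 = 5) → 'f'
  118  (range 97-122: lowercase, 118 - 97 = 21) → 'v'
  89  (range 65-90: uppercase, 89 - 65 = 24) → 'Y'
= 'cfvY'


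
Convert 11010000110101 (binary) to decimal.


Positional values:
Bit 0: 1 × 2^0 = 1
Bit 2: 1 × 2^2 = 4
Bit 4: 1 × 2^4 = 16
Bit 5: 1 × 2^5 = 32
Bit 10: 1 × 2^10 = 1024
Bit 12: 1 × 2^12 = 4096
Bit 13: 1 × 2^13 = 8192
Sum = 1 + 4 + 16 + 32 + 1024 + 4096 + 8192
= 13365


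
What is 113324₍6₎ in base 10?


Positional values (base 6):
  4 × 6^0 = 4 × 1 = 4
  2 × 6^1 = 2 × 6 = 12
  3 × 6^2 = 3 × 36 = 108
  3 × 6^3 = 3 × 216 = 648
  1 × 6^4 = 1 × 1296 = 1296
  1 × 6^5 = 1 × 7776 = 7776
Sum = 4 + 12 + 108 + 648 + 1296 + 7776
= 9844


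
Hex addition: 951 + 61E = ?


Align and add column by column (LSB to MSB, each column mod 16 with carry):
  0951
+ 061E
  ----
  col 0: 1(1) + E(14) + 0 (carry in) = 15 → F(15), carry out 0
  col 1: 5(5) + 1(1) + 0 (carry in) = 6 → 6(6), carry out 0
  col 2: 9(9) + 6(6) + 0 (carry in) = 15 → F(15), carry out 0
  col 3: 0(0) + 0(0) + 0 (carry in) = 0 → 0(0), carry out 0
Reading digits MSB→LSB: 0F6F
Strip leading zeros: F6F
= 0xF6F


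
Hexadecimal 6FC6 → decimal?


Positional values:
Position 0: 6 × 16^0 = 6 × 1 = 6
Position 1: C × 16^1 = 12 × 16 = 192
Position 2: F × 16^2 = 15 × 256 = 3840
Position 3: 6 × 16^3 = 6 × 4096 = 24576
Sum = 6 + 192 + 3840 + 24576
= 28614


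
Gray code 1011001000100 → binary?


Gray code: 1011001000100
MSB stays the same: 1
Each subsequent bit = prev_binary XOR current_gray:
  B[1] = 1 XOR 0 = 1
  B[2] = 1 XOR 1 = 0
  B[3] = 0 XOR 1 = 1
  B[4] = 1 XOR 0 = 1
  B[5] = 1 XOR 0 = 1
  B[6] = 1 XOR 1 = 0
  B[7] = 0 XOR 0 = 0
  B[8] = 0 XOR 0 = 0
  B[9] = 0 XOR 0 = 0
  B[10] = 0 XOR 1 = 1
  B[11] = 1 XOR 0 = 1
  B[12] = 1 XOR 0 = 1
= 1101110000111 (7047 decimal)


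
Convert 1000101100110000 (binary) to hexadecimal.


Group into 4-bit nibbles: 1000101100110000
  1000 = 8
  1011 = B
  0011 = 3
  0000 = 0
= 0x8B30


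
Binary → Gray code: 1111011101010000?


Binary: 1111011101010000
Gray code: G = B XOR (B >> 1)
B >> 1 = 0111101110101000
1111011101010000 XOR 0111101110101000:
  1 XOR 0 = 1
  1 XOR 1 = 0
  1 XOR 1 = 0
  1 XOR 1 = 0
  0 XOR 1 = 1
  1 XOR 0 = 1
  1 XOR 1 = 0
  1 XOR 1 = 0
  0 XOR 1 = 1
  1 XOR 0 = 1
  0 XOR 1 = 1
  1 XOR 0 = 1
  0 XOR 1 = 1
  0 XOR 0 = 0
  0 XOR 0 = 0
  0 XOR 0 = 0
= 1000110011111000


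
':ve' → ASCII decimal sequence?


String: ':ve'  (3 characters)
Per-character ASCII lookup:
  ':': special character: ':' = 58
  'v': lowercase starts at 97: 'v' = 97 + 21 = 118
  'e': lowercase starts at 97: 'e' = 97 + 4 = 101
= 58 118 101


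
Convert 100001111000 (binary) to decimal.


Positional values:
Bit 3: 1 × 2^3 = 8
Bit 4: 1 × 2^4 = 16
Bit 5: 1 × 2^5 = 32
Bit 6: 1 × 2^6 = 64
Bit 11: 1 × 2^11 = 2048
Sum = 8 + 16 + 32 + 64 + 2048
= 2168


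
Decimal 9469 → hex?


Divide by 16 repeatedly:
9469 ÷ 16 = 591 remainder 13 (D)
591 ÷ 16 = 36 remainder 15 (F)
36 ÷ 16 = 2 remainder 4 (4)
2 ÷ 16 = 0 remainder 2 (2)
Reading remainders bottom-up:
= 0x24FD


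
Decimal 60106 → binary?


Divide by 2 repeatedly:
60106 ÷ 2 = 30053 remainder 0
30053 ÷ 2 = 15026 remainder 1
15026 ÷ 2 = 7513 remainder 0
7513 ÷ 2 = 3756 remainder 1
3756 ÷ 2 = 1878 remainder 0
1878 ÷ 2 = 939 remainder 0
939 ÷ 2 = 469 remainder 1
469 ÷ 2 = 234 remainder 1
234 ÷ 2 = 117 remainder 0
117 ÷ 2 = 58 remainder 1
58 ÷ 2 = 29 remainder 0
29 ÷ 2 = 14 remainder 1
14 ÷ 2 = 7 remainder 0
7 ÷ 2 = 3 remainder 1
3 ÷ 2 = 1 remainder 1
1 ÷ 2 = 0 remainder 1
Reading remainders bottom-up:
= 1110101011001010


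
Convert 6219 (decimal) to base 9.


Divide by 9 repeatedly:
6219 ÷ 9 = 691 remainder 0
691 ÷ 9 = 76 remainder 7
76 ÷ 9 = 8 remainder 4
8 ÷ 9 = 0 remainder 8
Reading remainders bottom-up:
= 8470


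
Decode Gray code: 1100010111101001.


Gray code: 1100010111101001
MSB stays the same: 1
Each subsequent bit = prev_binary XOR current_gray:
  B[1] = 1 XOR 1 = 0
  B[2] = 0 XOR 0 = 0
  B[3] = 0 XOR 0 = 0
  B[4] = 0 XOR 0 = 0
  B[5] = 0 XOR 1 = 1
  B[6] = 1 XOR 0 = 1
  B[7] = 1 XOR 1 = 0
  B[8] = 0 XOR 1 = 1
  B[9] = 1 XOR 1 = 0
  B[10] = 0 XOR 1 = 1
  B[11] = 1 XOR 0 = 1
  B[12] = 1 XOR 1 = 0
  B[13] = 0 XOR 0 = 0
  B[14] = 0 XOR 0 = 0
  B[15] = 0 XOR 1 = 1
= 1000011010110001 (34481 decimal)


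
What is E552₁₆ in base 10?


Positional values:
Position 0: 2 × 16^0 = 2 × 1 = 2
Position 1: 5 × 16^1 = 5 × 16 = 80
Position 2: 5 × 16^2 = 5 × 256 = 1280
Position 3: E × 16^3 = 14 × 4096 = 57344
Sum = 2 + 80 + 1280 + 57344
= 58706


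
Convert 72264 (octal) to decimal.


Positional values:
Position 0: 4 × 8^0 = 4
Position 1: 6 × 8^1 = 48
Position 2: 2 × 8^2 = 128
Position 3: 2 × 8^3 = 1024
Position 4: 7 × 8^4 = 28672
Sum = 4 + 48 + 128 + 1024 + 28672
= 29876


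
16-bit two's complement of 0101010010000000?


Original: 0101010010000000
Step 1 - Invert all bits: 1010101101111111
Step 2 - Add 1: 1010101101111111 + 1
= 1010101110000000 (represents -21632)


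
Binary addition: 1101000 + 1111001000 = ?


Align and add column by column (LSB to MSB, carry propagating):
  00001101000
+ 01111001000
  -----------
  col 0: 0 + 0 + 0 (carry in) = 0 → bit 0, carry out 0
  col 1: 0 + 0 + 0 (carry in) = 0 → bit 0, carry out 0
  col 2: 0 + 0 + 0 (carry in) = 0 → bit 0, carry out 0
  col 3: 1 + 1 + 0 (carry in) = 2 → bit 0, carry out 1
  col 4: 0 + 0 + 1 (carry in) = 1 → bit 1, carry out 0
  col 5: 1 + 0 + 0 (carry in) = 1 → bit 1, carry out 0
  col 6: 1 + 1 + 0 (carry in) = 2 → bit 0, carry out 1
  col 7: 0 + 1 + 1 (carry in) = 2 → bit 0, carry out 1
  col 8: 0 + 1 + 1 (carry in) = 2 → bit 0, carry out 1
  col 9: 0 + 1 + 1 (carry in) = 2 → bit 0, carry out 1
  col 10: 0 + 0 + 1 (carry in) = 1 → bit 1, carry out 0
Reading bits MSB→LSB: 10000110000
Strip leading zeros: 10000110000
= 10000110000


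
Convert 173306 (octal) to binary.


Each octal digit → 3 binary bits:
  1 = 001
  7 = 111
  3 = 011
  3 = 011
  0 = 000
  6 = 110
Concatenate: 001 111 011 011 000 110
= 001111011011000110


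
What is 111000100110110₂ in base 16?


Group into 4-bit nibbles: 0111000100110110
  0111 = 7
  0001 = 1
  0011 = 3
  0110 = 6
= 0x7136


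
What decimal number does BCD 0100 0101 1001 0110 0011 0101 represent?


Each 4-bit group → digit:
  0100 → 4
  0101 → 5
  1001 → 9
  0110 → 6
  0011 → 3
  0101 → 5
= 459635


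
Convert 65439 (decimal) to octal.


Divide by 8 repeatedly:
65439 ÷ 8 = 8179 remainder 7
8179 ÷ 8 = 1022 remainder 3
1022 ÷ 8 = 127 remainder 6
127 ÷ 8 = 15 remainder 7
15 ÷ 8 = 1 remainder 7
1 ÷ 8 = 0 remainder 1
Reading remainders bottom-up:
= 0o177637


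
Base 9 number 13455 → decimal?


Positional values (base 9):
  5 × 9^0 = 5 × 1 = 5
  5 × 9^1 = 5 × 9 = 45
  4 × 9^2 = 4 × 81 = 324
  3 × 9^3 = 3 × 729 = 2187
  1 × 9^4 = 1 × 6561 = 6561
Sum = 5 + 45 + 324 + 2187 + 6561
= 9122


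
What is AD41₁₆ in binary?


Each hex digit → 4 binary bits:
  A = 1010
  D = 1101
  4 = 0100
  1 = 0001
Concatenate: 1010 1101 0100 0001
= 1010110101000001


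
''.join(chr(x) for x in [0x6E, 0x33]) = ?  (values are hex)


Codes (hex): 0x6E 0x33
Per-code ASCII lookup:
  0x6E = 110  (range 97-122: lowercase, 110 - 97 = 13) → 'n'
  0x33 = 51  (range 48-57: digits, 51 - 48 = 3) → '3'
= 'n3'


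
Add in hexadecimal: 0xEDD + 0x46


Align and add column by column (LSB to MSB, each column mod 16 with carry):
  0EDD
+ 0046
  ----
  col 0: D(13) + 6(6) + 0 (carry in) = 19 → 3(3), carry out 1
  col 1: D(13) + 4(4) + 1 (carry in) = 18 → 2(2), carry out 1
  col 2: E(14) + 0(0) + 1 (carry in) = 15 → F(15), carry out 0
  col 3: 0(0) + 0(0) + 0 (carry in) = 0 → 0(0), carry out 0
Reading digits MSB→LSB: 0F23
Strip leading zeros: F23
= 0xF23


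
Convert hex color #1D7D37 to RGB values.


Hex: #1D7D37
R = 1D₁₆ = 29
G = 7D₁₆ = 125
B = 37₁₆ = 55
= RGB(29, 125, 55)


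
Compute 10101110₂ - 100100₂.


Align and subtract column by column (LSB to MSB, borrowing when needed):
  10101110
- 00100100
  --------
  col 0: (0 - 0 borrow-in) - 0 → 0 - 0 = 0, borrow out 0
  col 1: (1 - 0 borrow-in) - 0 → 1 - 0 = 1, borrow out 0
  col 2: (1 - 0 borrow-in) - 1 → 1 - 1 = 0, borrow out 0
  col 3: (1 - 0 borrow-in) - 0 → 1 - 0 = 1, borrow out 0
  col 4: (0 - 0 borrow-in) - 0 → 0 - 0 = 0, borrow out 0
  col 5: (1 - 0 borrow-in) - 1 → 1 - 1 = 0, borrow out 0
  col 6: (0 - 0 borrow-in) - 0 → 0 - 0 = 0, borrow out 0
  col 7: (1 - 0 borrow-in) - 0 → 1 - 0 = 1, borrow out 0
Reading bits MSB→LSB: 10001010
Strip leading zeros: 10001010
= 10001010


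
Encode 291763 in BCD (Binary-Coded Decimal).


Each digit → 4-bit binary:
  2 → 0010
  9 → 1001
  1 → 0001
  7 → 0111
  6 → 0110
  3 → 0011
= 0010 1001 0001 0111 0110 0011


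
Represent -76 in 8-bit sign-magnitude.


Sign bit: 1 (negative)
Magnitude: 76 = 1001100
= 11001100


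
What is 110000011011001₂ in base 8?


Group into 3-bit groups: 110000011011001
  110 = 6
  000 = 0
  011 = 3
  011 = 3
  001 = 1
= 0o60331


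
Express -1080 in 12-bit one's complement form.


Original: 010000111000
Invert all bits:
  bit 0: 0 → 1
  bit 1: 1 → 0
  bit 2: 0 → 1
  bit 3: 0 → 1
  bit 4: 0 → 1
  bit 5: 0 → 1
  bit 6: 1 → 0
  bit 7: 1 → 0
  bit 8: 1 → 0
  bit 9: 0 → 1
  bit 10: 0 → 1
  bit 11: 0 → 1
= 101111000111


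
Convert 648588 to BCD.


Each digit → 4-bit binary:
  6 → 0110
  4 → 0100
  8 → 1000
  5 → 0101
  8 → 1000
  8 → 1000
= 0110 0100 1000 0101 1000 1000


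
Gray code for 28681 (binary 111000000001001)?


Binary: 111000000001001
Gray code: G = B XOR (B >> 1)
B >> 1 = 011100000000100
111000000001001 XOR 011100000000100:
  1 XOR 0 = 1
  1 XOR 1 = 0
  1 XOR 1 = 0
  0 XOR 1 = 1
  0 XOR 0 = 0
  0 XOR 0 = 0
  0 XOR 0 = 0
  0 XOR 0 = 0
  0 XOR 0 = 0
  0 XOR 0 = 0
  0 XOR 0 = 0
  1 XOR 0 = 1
  0 XOR 1 = 1
  0 XOR 0 = 0
  1 XOR 0 = 1
= 100100000001101


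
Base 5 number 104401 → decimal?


Positional values (base 5):
  1 × 5^0 = 1 × 1 = 1
  0 × 5^1 = 0 × 5 = 0
  4 × 5^2 = 4 × 25 = 100
  4 × 5^3 = 4 × 125 = 500
  0 × 5^4 = 0 × 625 = 0
  1 × 5^5 = 1 × 3125 = 3125
Sum = 1 + 0 + 100 + 500 + 0 + 3125
= 3726


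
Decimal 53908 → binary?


Divide by 2 repeatedly:
53908 ÷ 2 = 26954 remainder 0
26954 ÷ 2 = 13477 remainder 0
13477 ÷ 2 = 6738 remainder 1
6738 ÷ 2 = 3369 remainder 0
3369 ÷ 2 = 1684 remainder 1
1684 ÷ 2 = 842 remainder 0
842 ÷ 2 = 421 remainder 0
421 ÷ 2 = 210 remainder 1
210 ÷ 2 = 105 remainder 0
105 ÷ 2 = 52 remainder 1
52 ÷ 2 = 26 remainder 0
26 ÷ 2 = 13 remainder 0
13 ÷ 2 = 6 remainder 1
6 ÷ 2 = 3 remainder 0
3 ÷ 2 = 1 remainder 1
1 ÷ 2 = 0 remainder 1
Reading remainders bottom-up:
= 1101001010010100


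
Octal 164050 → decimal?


Positional values:
Position 0: 0 × 8^0 = 0
Position 1: 5 × 8^1 = 40
Position 2: 0 × 8^2 = 0
Position 3: 4 × 8^3 = 2048
Position 4: 6 × 8^4 = 24576
Position 5: 1 × 8^5 = 32768
Sum = 0 + 40 + 0 + 2048 + 24576 + 32768
= 59432


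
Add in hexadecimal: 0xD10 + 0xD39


Align and add column by column (LSB to MSB, each column mod 16 with carry):
  0D10
+ 0D39
  ----
  col 0: 0(0) + 9(9) + 0 (carry in) = 9 → 9(9), carry out 0
  col 1: 1(1) + 3(3) + 0 (carry in) = 4 → 4(4), carry out 0
  col 2: D(13) + D(13) + 0 (carry in) = 26 → A(10), carry out 1
  col 3: 0(0) + 0(0) + 1 (carry in) = 1 → 1(1), carry out 0
Reading digits MSB→LSB: 1A49
Strip leading zeros: 1A49
= 0x1A49


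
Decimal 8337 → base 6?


Divide by 6 repeatedly:
8337 ÷ 6 = 1389 remainder 3
1389 ÷ 6 = 231 remainder 3
231 ÷ 6 = 38 remainder 3
38 ÷ 6 = 6 remainder 2
6 ÷ 6 = 1 remainder 0
1 ÷ 6 = 0 remainder 1
Reading remainders bottom-up:
= 102333


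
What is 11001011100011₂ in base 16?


Group into 4-bit nibbles: 0011001011100011
  0011 = 3
  0010 = 2
  1110 = E
  0011 = 3
= 0x32E3


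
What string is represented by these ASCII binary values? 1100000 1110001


Codes (binary): 1100000 1110001
Per-code ASCII lookup:
  1100000 = 96  (special character) → '`'
  1110001 = 113  (range 97-122: lowercase, 113 - 97 = 16) → 'q'
= '`q'


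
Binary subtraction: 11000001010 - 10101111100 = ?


Align and subtract column by column (LSB to MSB, borrowing when needed):
  11000001010
- 10101111100
  -----------
  col 0: (0 - 0 borrow-in) - 0 → 0 - 0 = 0, borrow out 0
  col 1: (1 - 0 borrow-in) - 0 → 1 - 0 = 1, borrow out 0
  col 2: (0 - 0 borrow-in) - 1 → borrow from next column: (0+2) - 1 = 1, borrow out 1
  col 3: (1 - 1 borrow-in) - 1 → borrow from next column: (0+2) - 1 = 1, borrow out 1
  col 4: (0 - 1 borrow-in) - 1 → borrow from next column: (-1+2) - 1 = 0, borrow out 1
  col 5: (0 - 1 borrow-in) - 1 → borrow from next column: (-1+2) - 1 = 0, borrow out 1
  col 6: (0 - 1 borrow-in) - 1 → borrow from next column: (-1+2) - 1 = 0, borrow out 1
  col 7: (0 - 1 borrow-in) - 0 → borrow from next column: (-1+2) - 0 = 1, borrow out 1
  col 8: (0 - 1 borrow-in) - 1 → borrow from next column: (-1+2) - 1 = 0, borrow out 1
  col 9: (1 - 1 borrow-in) - 0 → 0 - 0 = 0, borrow out 0
  col 10: (1 - 0 borrow-in) - 1 → 1 - 1 = 0, borrow out 0
Reading bits MSB→LSB: 00010001110
Strip leading zeros: 10001110
= 10001110


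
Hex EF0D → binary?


Each hex digit → 4 binary bits:
  E = 1110
  F = 1111
  0 = 0000
  D = 1101
Concatenate: 1110 1111 0000 1101
= 1110111100001101


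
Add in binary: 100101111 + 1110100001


Align and add column by column (LSB to MSB, carry propagating):
  00100101111
+ 01110100001
  -----------
  col 0: 1 + 1 + 0 (carry in) = 2 → bit 0, carry out 1
  col 1: 1 + 0 + 1 (carry in) = 2 → bit 0, carry out 1
  col 2: 1 + 0 + 1 (carry in) = 2 → bit 0, carry out 1
  col 3: 1 + 0 + 1 (carry in) = 2 → bit 0, carry out 1
  col 4: 0 + 0 + 1 (carry in) = 1 → bit 1, carry out 0
  col 5: 1 + 1 + 0 (carry in) = 2 → bit 0, carry out 1
  col 6: 0 + 0 + 1 (carry in) = 1 → bit 1, carry out 0
  col 7: 0 + 1 + 0 (carry in) = 1 → bit 1, carry out 0
  col 8: 1 + 1 + 0 (carry in) = 2 → bit 0, carry out 1
  col 9: 0 + 1 + 1 (carry in) = 2 → bit 0, carry out 1
  col 10: 0 + 0 + 1 (carry in) = 1 → bit 1, carry out 0
Reading bits MSB→LSB: 10011010000
Strip leading zeros: 10011010000
= 10011010000


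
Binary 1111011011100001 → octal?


Group into 3-bit groups: 001111011011100001
  001 = 1
  111 = 7
  011 = 3
  011 = 3
  100 = 4
  001 = 1
= 0o173341


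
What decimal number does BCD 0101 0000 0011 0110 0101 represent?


Each 4-bit group → digit:
  0101 → 5
  0000 → 0
  0011 → 3
  0110 → 6
  0101 → 5
= 50365


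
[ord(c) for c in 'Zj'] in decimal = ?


String: 'Zj'  (2 characters)
Per-character ASCII lookup:
  'Z': uppercase starts at 65: 'Z' = 65 + 25 = 90
  'j': lowercase starts at 97: 'j' = 97 + 9 = 106
= 90 106


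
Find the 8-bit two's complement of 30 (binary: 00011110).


Original: 00011110
Step 1 - Invert all bits: 11100001
Step 2 - Add 1: 11100001 + 1
= 11100010 (represents -30)


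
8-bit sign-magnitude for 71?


Sign bit: 0 (positive)
Magnitude: 71 = 1000111
= 01000111


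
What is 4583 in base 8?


Divide by 8 repeatedly:
4583 ÷ 8 = 572 remainder 7
572 ÷ 8 = 71 remainder 4
71 ÷ 8 = 8 remainder 7
8 ÷ 8 = 1 remainder 0
1 ÷ 8 = 0 remainder 1
Reading remainders bottom-up:
= 0o10747


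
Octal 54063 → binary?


Each octal digit → 3 binary bits:
  5 = 101
  4 = 100
  0 = 000
  6 = 110
  3 = 011
Concatenate: 101 100 000 110 011
= 101100000110011


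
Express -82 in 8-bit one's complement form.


Original: 01010010
Invert all bits:
  bit 0: 0 → 1
  bit 1: 1 → 0
  bit 2: 0 → 1
  bit 3: 1 → 0
  bit 4: 0 → 1
  bit 5: 0 → 1
  bit 6: 1 → 0
  bit 7: 0 → 1
= 10101101


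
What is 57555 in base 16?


Divide by 16 repeatedly:
57555 ÷ 16 = 3597 remainder 3 (3)
3597 ÷ 16 = 224 remainder 13 (D)
224 ÷ 16 = 14 remainder 0 (0)
14 ÷ 16 = 0 remainder 14 (E)
Reading remainders bottom-up:
= 0xE0D3


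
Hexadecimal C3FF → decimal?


Positional values:
Position 0: F × 16^0 = 15 × 1 = 15
Position 1: F × 16^1 = 15 × 16 = 240
Position 2: 3 × 16^2 = 3 × 256 = 768
Position 3: C × 16^3 = 12 × 4096 = 49152
Sum = 15 + 240 + 768 + 49152
= 50175


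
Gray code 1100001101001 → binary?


Gray code: 1100001101001
MSB stays the same: 1
Each subsequent bit = prev_binary XOR current_gray:
  B[1] = 1 XOR 1 = 0
  B[2] = 0 XOR 0 = 0
  B[3] = 0 XOR 0 = 0
  B[4] = 0 XOR 0 = 0
  B[5] = 0 XOR 0 = 0
  B[6] = 0 XOR 1 = 1
  B[7] = 1 XOR 1 = 0
  B[8] = 0 XOR 0 = 0
  B[9] = 0 XOR 1 = 1
  B[10] = 1 XOR 0 = 1
  B[11] = 1 XOR 0 = 1
  B[12] = 1 XOR 1 = 0
= 1000001001110 (4174 decimal)


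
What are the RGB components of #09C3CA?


Hex: #09C3CA
R = 09₁₆ = 9
G = C3₁₆ = 195
B = CA₁₆ = 202
= RGB(9, 195, 202)


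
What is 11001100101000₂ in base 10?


Positional values:
Bit 3: 1 × 2^3 = 8
Bit 5: 1 × 2^5 = 32
Bit 8: 1 × 2^8 = 256
Bit 9: 1 × 2^9 = 512
Bit 12: 1 × 2^12 = 4096
Bit 13: 1 × 2^13 = 8192
Sum = 8 + 32 + 256 + 512 + 4096 + 8192
= 13096


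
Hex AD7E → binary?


Each hex digit → 4 binary bits:
  A = 1010
  D = 1101
  7 = 0111
  E = 1110
Concatenate: 1010 1101 0111 1110
= 1010110101111110


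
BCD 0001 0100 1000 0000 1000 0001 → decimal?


Each 4-bit group → digit:
  0001 → 1
  0100 → 4
  1000 → 8
  0000 → 0
  1000 → 8
  0001 → 1
= 148081


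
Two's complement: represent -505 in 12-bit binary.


Original: 000111111001
Step 1 - Invert all bits: 111000000110
Step 2 - Add 1: 111000000110 + 1
= 111000000111 (represents -505)


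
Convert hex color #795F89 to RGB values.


Hex: #795F89
R = 79₁₆ = 121
G = 5F₁₆ = 95
B = 89₁₆ = 137
= RGB(121, 95, 137)


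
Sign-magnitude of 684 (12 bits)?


Sign bit: 0 (positive)
Magnitude: 684 = 01010101100
= 001010101100


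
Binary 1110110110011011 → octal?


Group into 3-bit groups: 001110110110011011
  001 = 1
  110 = 6
  110 = 6
  110 = 6
  011 = 3
  011 = 3
= 0o166633


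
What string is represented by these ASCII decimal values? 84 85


Codes (decimal): 84 85
Per-code ASCII lookup:
  84  (range 65-90: uppercase, 84 - 65 = 19) → 'T'
  85  (range 65-90: uppercase, 85 - 65 = 20) → 'U'
= 'TU'


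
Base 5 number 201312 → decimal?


Positional values (base 5):
  2 × 5^0 = 2 × 1 = 2
  1 × 5^1 = 1 × 5 = 5
  3 × 5^2 = 3 × 25 = 75
  1 × 5^3 = 1 × 125 = 125
  0 × 5^4 = 0 × 625 = 0
  2 × 5^5 = 2 × 3125 = 6250
Sum = 2 + 5 + 75 + 125 + 0 + 6250
= 6457


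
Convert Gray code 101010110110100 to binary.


Gray code: 101010110110100
MSB stays the same: 1
Each subsequent bit = prev_binary XOR current_gray:
  B[1] = 1 XOR 0 = 1
  B[2] = 1 XOR 1 = 0
  B[3] = 0 XOR 0 = 0
  B[4] = 0 XOR 1 = 1
  B[5] = 1 XOR 0 = 1
  B[6] = 1 XOR 1 = 0
  B[7] = 0 XOR 1 = 1
  B[8] = 1 XOR 0 = 1
  B[9] = 1 XOR 1 = 0
  B[10] = 0 XOR 1 = 1
  B[11] = 1 XOR 0 = 1
  B[12] = 1 XOR 1 = 0
  B[13] = 0 XOR 0 = 0
  B[14] = 0 XOR 0 = 0
= 110011011011000 (26328 decimal)


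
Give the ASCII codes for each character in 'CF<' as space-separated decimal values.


String: 'CF<'  (3 characters)
Per-character ASCII lookup:
  'C': uppercase starts at 65: 'C' = 65 + 2 = 67
  'F': uppercase starts at 65: 'F' = 65 + 5 = 70
  '<': special character: '<' = 60
= 67 70 60


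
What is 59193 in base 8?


Divide by 8 repeatedly:
59193 ÷ 8 = 7399 remainder 1
7399 ÷ 8 = 924 remainder 7
924 ÷ 8 = 115 remainder 4
115 ÷ 8 = 14 remainder 3
14 ÷ 8 = 1 remainder 6
1 ÷ 8 = 0 remainder 1
Reading remainders bottom-up:
= 0o163471


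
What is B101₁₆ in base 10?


Positional values:
Position 0: 1 × 16^0 = 1 × 1 = 1
Position 1: 0 × 16^1 = 0 × 16 = 0
Position 2: 1 × 16^2 = 1 × 256 = 256
Position 3: B × 16^3 = 11 × 4096 = 45056
Sum = 1 + 0 + 256 + 45056
= 45313


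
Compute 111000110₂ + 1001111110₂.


Align and add column by column (LSB to MSB, carry propagating):
  00111000110
+ 01001111110
  -----------
  col 0: 0 + 0 + 0 (carry in) = 0 → bit 0, carry out 0
  col 1: 1 + 1 + 0 (carry in) = 2 → bit 0, carry out 1
  col 2: 1 + 1 + 1 (carry in) = 3 → bit 1, carry out 1
  col 3: 0 + 1 + 1 (carry in) = 2 → bit 0, carry out 1
  col 4: 0 + 1 + 1 (carry in) = 2 → bit 0, carry out 1
  col 5: 0 + 1 + 1 (carry in) = 2 → bit 0, carry out 1
  col 6: 1 + 1 + 1 (carry in) = 3 → bit 1, carry out 1
  col 7: 1 + 0 + 1 (carry in) = 2 → bit 0, carry out 1
  col 8: 1 + 0 + 1 (carry in) = 2 → bit 0, carry out 1
  col 9: 0 + 1 + 1 (carry in) = 2 → bit 0, carry out 1
  col 10: 0 + 0 + 1 (carry in) = 1 → bit 1, carry out 0
Reading bits MSB→LSB: 10001000100
Strip leading zeros: 10001000100
= 10001000100


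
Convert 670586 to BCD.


Each digit → 4-bit binary:
  6 → 0110
  7 → 0111
  0 → 0000
  5 → 0101
  8 → 1000
  6 → 0110
= 0110 0111 0000 0101 1000 0110


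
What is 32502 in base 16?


Divide by 16 repeatedly:
32502 ÷ 16 = 2031 remainder 6 (6)
2031 ÷ 16 = 126 remainder 15 (F)
126 ÷ 16 = 7 remainder 14 (E)
7 ÷ 16 = 0 remainder 7 (7)
Reading remainders bottom-up:
= 0x7EF6


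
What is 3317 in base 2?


Divide by 2 repeatedly:
3317 ÷ 2 = 1658 remainder 1
1658 ÷ 2 = 829 remainder 0
829 ÷ 2 = 414 remainder 1
414 ÷ 2 = 207 remainder 0
207 ÷ 2 = 103 remainder 1
103 ÷ 2 = 51 remainder 1
51 ÷ 2 = 25 remainder 1
25 ÷ 2 = 12 remainder 1
12 ÷ 2 = 6 remainder 0
6 ÷ 2 = 3 remainder 0
3 ÷ 2 = 1 remainder 1
1 ÷ 2 = 0 remainder 1
Reading remainders bottom-up:
= 110011110101


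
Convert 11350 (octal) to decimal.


Positional values:
Position 0: 0 × 8^0 = 0
Position 1: 5 × 8^1 = 40
Position 2: 3 × 8^2 = 192
Position 3: 1 × 8^3 = 512
Position 4: 1 × 8^4 = 4096
Sum = 0 + 40 + 192 + 512 + 4096
= 4840


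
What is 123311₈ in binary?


Each octal digit → 3 binary bits:
  1 = 001
  2 = 010
  3 = 011
  3 = 011
  1 = 001
  1 = 001
Concatenate: 001 010 011 011 001 001
= 001010011011001001


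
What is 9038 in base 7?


Divide by 7 repeatedly:
9038 ÷ 7 = 1291 remainder 1
1291 ÷ 7 = 184 remainder 3
184 ÷ 7 = 26 remainder 2
26 ÷ 7 = 3 remainder 5
3 ÷ 7 = 0 remainder 3
Reading remainders bottom-up:
= 35231


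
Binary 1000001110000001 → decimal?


Positional values:
Bit 0: 1 × 2^0 = 1
Bit 7: 1 × 2^7 = 128
Bit 8: 1 × 2^8 = 256
Bit 9: 1 × 2^9 = 512
Bit 15: 1 × 2^15 = 32768
Sum = 1 + 128 + 256 + 512 + 32768
= 33665


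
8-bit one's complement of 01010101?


Original: 01010101
Invert all bits:
  bit 0: 0 → 1
  bit 1: 1 → 0
  bit 2: 0 → 1
  bit 3: 1 → 0
  bit 4: 0 → 1
  bit 5: 1 → 0
  bit 6: 0 → 1
  bit 7: 1 → 0
= 10101010


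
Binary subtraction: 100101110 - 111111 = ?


Align and subtract column by column (LSB to MSB, borrowing when needed):
  100101110
- 000111111
  ---------
  col 0: (0 - 0 borrow-in) - 1 → borrow from next column: (0+2) - 1 = 1, borrow out 1
  col 1: (1 - 1 borrow-in) - 1 → borrow from next column: (0+2) - 1 = 1, borrow out 1
  col 2: (1 - 1 borrow-in) - 1 → borrow from next column: (0+2) - 1 = 1, borrow out 1
  col 3: (1 - 1 borrow-in) - 1 → borrow from next column: (0+2) - 1 = 1, borrow out 1
  col 4: (0 - 1 borrow-in) - 1 → borrow from next column: (-1+2) - 1 = 0, borrow out 1
  col 5: (1 - 1 borrow-in) - 1 → borrow from next column: (0+2) - 1 = 1, borrow out 1
  col 6: (0 - 1 borrow-in) - 0 → borrow from next column: (-1+2) - 0 = 1, borrow out 1
  col 7: (0 - 1 borrow-in) - 0 → borrow from next column: (-1+2) - 0 = 1, borrow out 1
  col 8: (1 - 1 borrow-in) - 0 → 0 - 0 = 0, borrow out 0
Reading bits MSB→LSB: 011101111
Strip leading zeros: 11101111
= 11101111


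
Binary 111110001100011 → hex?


Group into 4-bit nibbles: 0111110001100011
  0111 = 7
  1100 = C
  0110 = 6
  0011 = 3
= 0x7C63


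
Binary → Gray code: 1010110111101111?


Binary: 1010110111101111
Gray code: G = B XOR (B >> 1)
B >> 1 = 0101011011110111
1010110111101111 XOR 0101011011110111:
  1 XOR 0 = 1
  0 XOR 1 = 1
  1 XOR 0 = 1
  0 XOR 1 = 1
  1 XOR 0 = 1
  1 XOR 1 = 0
  0 XOR 1 = 1
  1 XOR 0 = 1
  1 XOR 1 = 0
  1 XOR 1 = 0
  1 XOR 1 = 0
  0 XOR 1 = 1
  1 XOR 0 = 1
  1 XOR 1 = 0
  1 XOR 1 = 0
  1 XOR 1 = 0
= 1111101100011000


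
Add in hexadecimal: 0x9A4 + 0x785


Align and add column by column (LSB to MSB, each column mod 16 with carry):
  09A4
+ 0785
  ----
  col 0: 4(4) + 5(5) + 0 (carry in) = 9 → 9(9), carry out 0
  col 1: A(10) + 8(8) + 0 (carry in) = 18 → 2(2), carry out 1
  col 2: 9(9) + 7(7) + 1 (carry in) = 17 → 1(1), carry out 1
  col 3: 0(0) + 0(0) + 1 (carry in) = 1 → 1(1), carry out 0
Reading digits MSB→LSB: 1129
Strip leading zeros: 1129
= 0x1129


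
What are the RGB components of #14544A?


Hex: #14544A
R = 14₁₆ = 20
G = 54₁₆ = 84
B = 4A₁₆ = 74
= RGB(20, 84, 74)


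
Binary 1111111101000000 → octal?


Group into 3-bit groups: 001111111101000000
  001 = 1
  111 = 7
  111 = 7
  101 = 5
  000 = 0
  000 = 0
= 0o177500


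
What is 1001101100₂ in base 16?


Group into 4-bit nibbles: 001001101100
  0010 = 2
  0110 = 6
  1100 = C
= 0x26C


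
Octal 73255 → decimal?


Positional values:
Position 0: 5 × 8^0 = 5
Position 1: 5 × 8^1 = 40
Position 2: 2 × 8^2 = 128
Position 3: 3 × 8^3 = 1536
Position 4: 7 × 8^4 = 28672
Sum = 5 + 40 + 128 + 1536 + 28672
= 30381


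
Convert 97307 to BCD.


Each digit → 4-bit binary:
  9 → 1001
  7 → 0111
  3 → 0011
  0 → 0000
  7 → 0111
= 1001 0111 0011 0000 0111


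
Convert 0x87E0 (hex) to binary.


Each hex digit → 4 binary bits:
  8 = 1000
  7 = 0111
  E = 1110
  0 = 0000
Concatenate: 1000 0111 1110 0000
= 1000011111100000


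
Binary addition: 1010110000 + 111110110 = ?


Align and add column by column (LSB to MSB, carry propagating):
  01010110000
+ 00111110110
  -----------
  col 0: 0 + 0 + 0 (carry in) = 0 → bit 0, carry out 0
  col 1: 0 + 1 + 0 (carry in) = 1 → bit 1, carry out 0
  col 2: 0 + 1 + 0 (carry in) = 1 → bit 1, carry out 0
  col 3: 0 + 0 + 0 (carry in) = 0 → bit 0, carry out 0
  col 4: 1 + 1 + 0 (carry in) = 2 → bit 0, carry out 1
  col 5: 1 + 1 + 1 (carry in) = 3 → bit 1, carry out 1
  col 6: 0 + 1 + 1 (carry in) = 2 → bit 0, carry out 1
  col 7: 1 + 1 + 1 (carry in) = 3 → bit 1, carry out 1
  col 8: 0 + 1 + 1 (carry in) = 2 → bit 0, carry out 1
  col 9: 1 + 0 + 1 (carry in) = 2 → bit 0, carry out 1
  col 10: 0 + 0 + 1 (carry in) = 1 → bit 1, carry out 0
Reading bits MSB→LSB: 10010100110
Strip leading zeros: 10010100110
= 10010100110


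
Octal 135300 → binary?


Each octal digit → 3 binary bits:
  1 = 001
  3 = 011
  5 = 101
  3 = 011
  0 = 000
  0 = 000
Concatenate: 001 011 101 011 000 000
= 001011101011000000


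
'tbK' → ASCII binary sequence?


String: 'tbK'  (3 characters)
Per-character ASCII lookup:
  't': lowercase starts at 97: 't' = 97 + 19 = 116 → 1110100
  'b': lowercase starts at 97: 'b' = 97 + 1 = 98 → 1100010
  'K': uppercase starts at 65: 'K' = 65 + 10 = 75 → 1001011
= 1110100 1100010 1001011


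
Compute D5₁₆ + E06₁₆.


Align and add column by column (LSB to MSB, each column mod 16 with carry):
  00D5
+ 0E06
  ----
  col 0: 5(5) + 6(6) + 0 (carry in) = 11 → B(11), carry out 0
  col 1: D(13) + 0(0) + 0 (carry in) = 13 → D(13), carry out 0
  col 2: 0(0) + E(14) + 0 (carry in) = 14 → E(14), carry out 0
  col 3: 0(0) + 0(0) + 0 (carry in) = 0 → 0(0), carry out 0
Reading digits MSB→LSB: 0EDB
Strip leading zeros: EDB
= 0xEDB


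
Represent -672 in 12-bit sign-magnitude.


Sign bit: 1 (negative)
Magnitude: 672 = 01010100000
= 101010100000


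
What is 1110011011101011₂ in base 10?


Positional values:
Bit 0: 1 × 2^0 = 1
Bit 1: 1 × 2^1 = 2
Bit 3: 1 × 2^3 = 8
Bit 5: 1 × 2^5 = 32
Bit 6: 1 × 2^6 = 64
Bit 7: 1 × 2^7 = 128
Bit 9: 1 × 2^9 = 512
Bit 10: 1 × 2^10 = 1024
Bit 13: 1 × 2^13 = 8192
Bit 14: 1 × 2^14 = 16384
Bit 15: 1 × 2^15 = 32768
Sum = 1 + 2 + 8 + 32 + 64 + 128 + 512 + 1024 + 8192 + 16384 + 32768
= 59115


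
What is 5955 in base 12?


Divide by 12 repeatedly:
5955 ÷ 12 = 496 remainder 3
496 ÷ 12 = 41 remainder 4
41 ÷ 12 = 3 remainder 5
3 ÷ 12 = 0 remainder 3
Reading remainders bottom-up:
= 3543


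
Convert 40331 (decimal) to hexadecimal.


Divide by 16 repeatedly:
40331 ÷ 16 = 2520 remainder 11 (B)
2520 ÷ 16 = 157 remainder 8 (8)
157 ÷ 16 = 9 remainder 13 (D)
9 ÷ 16 = 0 remainder 9 (9)
Reading remainders bottom-up:
= 0x9D8B


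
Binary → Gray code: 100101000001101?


Binary: 100101000001101
Gray code: G = B XOR (B >> 1)
B >> 1 = 010010100000110
100101000001101 XOR 010010100000110:
  1 XOR 0 = 1
  0 XOR 1 = 1
  0 XOR 0 = 0
  1 XOR 0 = 1
  0 XOR 1 = 1
  1 XOR 0 = 1
  0 XOR 1 = 1
  0 XOR 0 = 0
  0 XOR 0 = 0
  0 XOR 0 = 0
  0 XOR 0 = 0
  1 XOR 0 = 1
  1 XOR 1 = 0
  0 XOR 1 = 1
  1 XOR 0 = 1
= 110111100001011


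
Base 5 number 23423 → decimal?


Positional values (base 5):
  3 × 5^0 = 3 × 1 = 3
  2 × 5^1 = 2 × 5 = 10
  4 × 5^2 = 4 × 25 = 100
  3 × 5^3 = 3 × 125 = 375
  2 × 5^4 = 2 × 625 = 1250
Sum = 3 + 10 + 100 + 375 + 1250
= 1738


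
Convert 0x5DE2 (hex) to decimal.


Positional values:
Position 0: 2 × 16^0 = 2 × 1 = 2
Position 1: E × 16^1 = 14 × 16 = 224
Position 2: D × 16^2 = 13 × 256 = 3328
Position 3: 5 × 16^3 = 5 × 4096 = 20480
Sum = 2 + 224 + 3328 + 20480
= 24034


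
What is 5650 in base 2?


Divide by 2 repeatedly:
5650 ÷ 2 = 2825 remainder 0
2825 ÷ 2 = 1412 remainder 1
1412 ÷ 2 = 706 remainder 0
706 ÷ 2 = 353 remainder 0
353 ÷ 2 = 176 remainder 1
176 ÷ 2 = 88 remainder 0
88 ÷ 2 = 44 remainder 0
44 ÷ 2 = 22 remainder 0
22 ÷ 2 = 11 remainder 0
11 ÷ 2 = 5 remainder 1
5 ÷ 2 = 2 remainder 1
2 ÷ 2 = 1 remainder 0
1 ÷ 2 = 0 remainder 1
Reading remainders bottom-up:
= 1011000010010


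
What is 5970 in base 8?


Divide by 8 repeatedly:
5970 ÷ 8 = 746 remainder 2
746 ÷ 8 = 93 remainder 2
93 ÷ 8 = 11 remainder 5
11 ÷ 8 = 1 remainder 3
1 ÷ 8 = 0 remainder 1
Reading remainders bottom-up:
= 0o13522


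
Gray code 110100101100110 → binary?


Gray code: 110100101100110
MSB stays the same: 1
Each subsequent bit = prev_binary XOR current_gray:
  B[1] = 1 XOR 1 = 0
  B[2] = 0 XOR 0 = 0
  B[3] = 0 XOR 1 = 1
  B[4] = 1 XOR 0 = 1
  B[5] = 1 XOR 0 = 1
  B[6] = 1 XOR 1 = 0
  B[7] = 0 XOR 0 = 0
  B[8] = 0 XOR 1 = 1
  B[9] = 1 XOR 1 = 0
  B[10] = 0 XOR 0 = 0
  B[11] = 0 XOR 0 = 0
  B[12] = 0 XOR 1 = 1
  B[13] = 1 XOR 1 = 0
  B[14] = 0 XOR 0 = 0
= 100111001000100 (20036 decimal)


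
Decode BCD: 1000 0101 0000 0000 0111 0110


Each 4-bit group → digit:
  1000 → 8
  0101 → 5
  0000 → 0
  0000 → 0
  0111 → 7
  0110 → 6
= 850076


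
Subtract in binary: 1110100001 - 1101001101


Align and subtract column by column (LSB to MSB, borrowing when needed):
  1110100001
- 1101001101
  ----------
  col 0: (1 - 0 borrow-in) - 1 → 1 - 1 = 0, borrow out 0
  col 1: (0 - 0 borrow-in) - 0 → 0 - 0 = 0, borrow out 0
  col 2: (0 - 0 borrow-in) - 1 → borrow from next column: (0+2) - 1 = 1, borrow out 1
  col 3: (0 - 1 borrow-in) - 1 → borrow from next column: (-1+2) - 1 = 0, borrow out 1
  col 4: (0 - 1 borrow-in) - 0 → borrow from next column: (-1+2) - 0 = 1, borrow out 1
  col 5: (1 - 1 borrow-in) - 0 → 0 - 0 = 0, borrow out 0
  col 6: (0 - 0 borrow-in) - 1 → borrow from next column: (0+2) - 1 = 1, borrow out 1
  col 7: (1 - 1 borrow-in) - 0 → 0 - 0 = 0, borrow out 0
  col 8: (1 - 0 borrow-in) - 1 → 1 - 1 = 0, borrow out 0
  col 9: (1 - 0 borrow-in) - 1 → 1 - 1 = 0, borrow out 0
Reading bits MSB→LSB: 0001010100
Strip leading zeros: 1010100
= 1010100


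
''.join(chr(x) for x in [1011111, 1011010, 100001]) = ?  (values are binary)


Codes (binary): 1011111 1011010 100001
Per-code ASCII lookup:
  1011111 = 95  (special character) → '_'
  1011010 = 90  (range 65-90: uppercase, 90 - 65 = 25) → 'Z'
  100001 = 33  (special character) → '!'
= '_Z!'


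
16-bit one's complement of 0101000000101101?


Original: 0101000000101101
Invert all bits:
  bit 0: 0 → 1
  bit 1: 1 → 0
  bit 2: 0 → 1
  bit 3: 1 → 0
  bit 4: 0 → 1
  bit 5: 0 → 1
  bit 6: 0 → 1
  bit 7: 0 → 1
  bit 8: 0 → 1
  bit 9: 0 → 1
  bit 10: 1 → 0
  bit 11: 0 → 1
  bit 12: 1 → 0
  bit 13: 1 → 0
  bit 14: 0 → 1
  bit 15: 1 → 0
= 1010111111010010


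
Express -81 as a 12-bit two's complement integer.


Original: 000001010001
Step 1 - Invert all bits: 111110101110
Step 2 - Add 1: 111110101110 + 1
= 111110101111 (represents -81)


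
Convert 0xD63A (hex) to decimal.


Positional values:
Position 0: A × 16^0 = 10 × 1 = 10
Position 1: 3 × 16^1 = 3 × 16 = 48
Position 2: 6 × 16^2 = 6 × 256 = 1536
Position 3: D × 16^3 = 13 × 4096 = 53248
Sum = 10 + 48 + 1536 + 53248
= 54842


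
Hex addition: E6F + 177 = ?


Align and add column by column (LSB to MSB, each column mod 16 with carry):
  0E6F
+ 0177
  ----
  col 0: F(15) + 7(7) + 0 (carry in) = 22 → 6(6), carry out 1
  col 1: 6(6) + 7(7) + 1 (carry in) = 14 → E(14), carry out 0
  col 2: E(14) + 1(1) + 0 (carry in) = 15 → F(15), carry out 0
  col 3: 0(0) + 0(0) + 0 (carry in) = 0 → 0(0), carry out 0
Reading digits MSB→LSB: 0FE6
Strip leading zeros: FE6
= 0xFE6


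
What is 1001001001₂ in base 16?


Group into 4-bit nibbles: 001001001001
  0010 = 2
  0100 = 4
  1001 = 9
= 0x249


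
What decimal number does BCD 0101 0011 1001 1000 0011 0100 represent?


Each 4-bit group → digit:
  0101 → 5
  0011 → 3
  1001 → 9
  1000 → 8
  0011 → 3
  0100 → 4
= 539834


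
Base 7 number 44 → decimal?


Positional values (base 7):
  4 × 7^0 = 4 × 1 = 4
  4 × 7^1 = 4 × 7 = 28
Sum = 4 + 28
= 32


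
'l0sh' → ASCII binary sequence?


String: 'l0sh'  (4 characters)
Per-character ASCII lookup:
  'l': lowercase starts at 97: 'l' = 97 + 11 = 108 → 1101100
  '0': digits start at 48: '0' = 48 + 0 = 48 → 110000
  's': lowercase starts at 97: 's' = 97 + 18 = 115 → 1110011
  'h': lowercase starts at 97: 'h' = 97 + 7 = 104 → 1101000
= 1101100 110000 1110011 1101000


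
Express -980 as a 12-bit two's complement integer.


Original: 001111010100
Step 1 - Invert all bits: 110000101011
Step 2 - Add 1: 110000101011 + 1
= 110000101100 (represents -980)


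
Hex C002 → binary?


Each hex digit → 4 binary bits:
  C = 1100
  0 = 0000
  0 = 0000
  2 = 0010
Concatenate: 1100 0000 0000 0010
= 1100000000000010


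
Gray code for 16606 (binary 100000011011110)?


Binary: 100000011011110
Gray code: G = B XOR (B >> 1)
B >> 1 = 010000001101111
100000011011110 XOR 010000001101111:
  1 XOR 0 = 1
  0 XOR 1 = 1
  0 XOR 0 = 0
  0 XOR 0 = 0
  0 XOR 0 = 0
  0 XOR 0 = 0
  0 XOR 0 = 0
  1 XOR 0 = 1
  1 XOR 1 = 0
  0 XOR 1 = 1
  1 XOR 0 = 1
  1 XOR 1 = 0
  1 XOR 1 = 0
  1 XOR 1 = 0
  0 XOR 1 = 1
= 110000010110001


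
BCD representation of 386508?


Each digit → 4-bit binary:
  3 → 0011
  8 → 1000
  6 → 0110
  5 → 0101
  0 → 0000
  8 → 1000
= 0011 1000 0110 0101 0000 1000


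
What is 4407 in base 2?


Divide by 2 repeatedly:
4407 ÷ 2 = 2203 remainder 1
2203 ÷ 2 = 1101 remainder 1
1101 ÷ 2 = 550 remainder 1
550 ÷ 2 = 275 remainder 0
275 ÷ 2 = 137 remainder 1
137 ÷ 2 = 68 remainder 1
68 ÷ 2 = 34 remainder 0
34 ÷ 2 = 17 remainder 0
17 ÷ 2 = 8 remainder 1
8 ÷ 2 = 4 remainder 0
4 ÷ 2 = 2 remainder 0
2 ÷ 2 = 1 remainder 0
1 ÷ 2 = 0 remainder 1
Reading remainders bottom-up:
= 1000100110111


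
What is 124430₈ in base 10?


Positional values:
Position 0: 0 × 8^0 = 0
Position 1: 3 × 8^1 = 24
Position 2: 4 × 8^2 = 256
Position 3: 4 × 8^3 = 2048
Position 4: 2 × 8^4 = 8192
Position 5: 1 × 8^5 = 32768
Sum = 0 + 24 + 256 + 2048 + 8192 + 32768
= 43288


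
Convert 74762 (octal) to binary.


Each octal digit → 3 binary bits:
  7 = 111
  4 = 100
  7 = 111
  6 = 110
  2 = 010
Concatenate: 111 100 111 110 010
= 111100111110010


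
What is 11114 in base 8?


Divide by 8 repeatedly:
11114 ÷ 8 = 1389 remainder 2
1389 ÷ 8 = 173 remainder 5
173 ÷ 8 = 21 remainder 5
21 ÷ 8 = 2 remainder 5
2 ÷ 8 = 0 remainder 2
Reading remainders bottom-up:
= 0o25552
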